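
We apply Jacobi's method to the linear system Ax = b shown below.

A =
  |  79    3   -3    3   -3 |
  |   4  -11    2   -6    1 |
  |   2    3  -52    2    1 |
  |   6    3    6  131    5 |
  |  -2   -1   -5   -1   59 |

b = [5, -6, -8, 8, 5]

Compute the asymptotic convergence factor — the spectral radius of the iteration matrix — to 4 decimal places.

0.1755

Let D = diag(79, -11, -52, 131, 59); L, U the strict triangles.
Jacobi: T = -D⁻¹(L+U), T[2,3] = -(2)/(-52) = +0.0385; T[2,2] = 0.
  T[0,:] = [+0.0000 -0.0380 +0.0380 -0.0380 +0.0380]
  T[1,:] = [+0.3636 +0.0000 +0.1818 -0.5455 +0.0909]
  T[2,:] = [+0.0385 +0.0577 +0.0000 +0.0385 +0.0192]
  T[3,:] = [-0.0458 -0.0229 -0.0458 +0.0000 -0.0382]
  T[4,:] = [+0.0339 +0.0169 +0.0847 +0.0169 +0.0000]
|roots of det(T-λI)|: 0.1755, 0.0912, 0.0912, 0.0782, 0.0048.
spectral radius ρ = 0.1755; 0.1755 < 1: convergent.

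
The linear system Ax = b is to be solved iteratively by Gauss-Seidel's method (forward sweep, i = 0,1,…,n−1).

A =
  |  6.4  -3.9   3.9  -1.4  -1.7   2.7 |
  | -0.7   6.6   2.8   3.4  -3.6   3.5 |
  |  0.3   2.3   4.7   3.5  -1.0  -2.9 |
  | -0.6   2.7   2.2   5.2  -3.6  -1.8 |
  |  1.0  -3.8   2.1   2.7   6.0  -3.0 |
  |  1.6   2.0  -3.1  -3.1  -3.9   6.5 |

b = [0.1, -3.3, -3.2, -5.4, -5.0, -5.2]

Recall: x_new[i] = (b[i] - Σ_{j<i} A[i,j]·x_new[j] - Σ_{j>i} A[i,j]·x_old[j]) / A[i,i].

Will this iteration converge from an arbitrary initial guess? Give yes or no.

no

Diagonal D = diag(6.4, 6.6, 4.7, 5.2, 6, 6.5); L, U strict lower/upper.
GS T = -(D+L)⁻¹U: row 0 first, T[0,4] = -(-1.7)/(6.4) = +0.2656; later rows by forward substitution.
  T[0,:] = [+0.0000, +0.6094, -0.6094, +0.2188, +0.2656, -0.4219]
  T[1,:] = [+0.0000, +0.0646, -0.4889, -0.4920, +0.5736, -0.5750]
  T[2,:] = [+0.0000, -0.0705, +0.2781, -0.5179, -0.0849, +0.9254]
  T[3,:] = [+0.0000, +0.0666, +0.0659, +0.4998, +0.4610, +0.2046]
  T[4,:] = [+0.0000, -0.0659, -0.3350, -0.3917, +0.1413, -0.2098]
  T[5,:] = [+0.0000, -0.2113, +0.2635, -0.1461, +0.0223, +0.6938]
|roots of det(T-λI)|: 1.2282, 0.5679, 0.5679, 0.3213, 0.1289, 0.0000.
ρ = 1.2282; 1.2282 > 1 ⇒ diverges.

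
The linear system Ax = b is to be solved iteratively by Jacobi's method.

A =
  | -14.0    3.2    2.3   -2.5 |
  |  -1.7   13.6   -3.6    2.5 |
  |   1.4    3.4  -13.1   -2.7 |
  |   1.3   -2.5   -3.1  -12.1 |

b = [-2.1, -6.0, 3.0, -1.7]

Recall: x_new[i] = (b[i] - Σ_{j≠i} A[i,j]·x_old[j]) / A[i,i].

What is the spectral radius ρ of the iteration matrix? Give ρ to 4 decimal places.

Write A = D+L+U with D = diag(-14, 13.6, -13.1, -12.1).
Jacobi: T = -D⁻¹(L+U), T[0,3] = -(-2.5)/(-14) = -0.1786; T[0,0] = 0.
  T[0,:] = [+0.0000 +0.2286 +0.1643 -0.1786]
  T[1,:] = [+0.1250 +0.0000 +0.2647 -0.1838]
  T[2,:] = [+0.1069 +0.2595 +0.0000 -0.2061]
  T[3,:] = [+0.1074 -0.2066 -0.2562 +0.0000]
moduli |λ_i(T)| = 0.5134, 0.2619, 0.1932, 0.0583.
spectral radius ρ = 0.5134; 0.5134 < 1 ⇒ converges.

0.5134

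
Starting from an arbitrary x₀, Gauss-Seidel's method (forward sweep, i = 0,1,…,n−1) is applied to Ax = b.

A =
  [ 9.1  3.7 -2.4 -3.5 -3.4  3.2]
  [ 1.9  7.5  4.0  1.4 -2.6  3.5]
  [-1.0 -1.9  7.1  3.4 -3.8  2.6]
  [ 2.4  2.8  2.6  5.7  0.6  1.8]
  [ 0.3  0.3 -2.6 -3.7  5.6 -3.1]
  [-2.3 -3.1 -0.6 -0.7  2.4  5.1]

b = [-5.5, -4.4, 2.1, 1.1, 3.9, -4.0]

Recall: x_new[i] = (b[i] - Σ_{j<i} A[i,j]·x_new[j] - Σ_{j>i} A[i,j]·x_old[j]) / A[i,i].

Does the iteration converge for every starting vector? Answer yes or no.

Split A = D + L + U, D = diag(9.1, 7.5, 7.1, 5.7, 5.6, 5.1).
Gauss-Seidel: T = -(D+L)⁻¹U, row 0 first, T[0,2] = -(-2.4)/(9.1) = +0.2637; later rows by forward substitution.
  T[0,:] = [+0.0000 -0.4066 +0.2637 +0.3846 +0.3736 -0.3516]
  T[1,:] = [+0.0000 +0.1030 -0.6001 -0.2841 +0.2520 -0.3776]
  T[2,:] = [+0.0000 -0.0297 -0.1235 -0.5007 +0.6553 -0.5168]
  T[3,:] = [+0.0000 +0.1341 +0.2401 +0.2060 -0.6853 +0.2535]
  T[4,:] = [+0.0000 +0.0911 +0.1193 -0.1017 -0.1821 +0.5202]
  T[5,:] = [+0.0000 -0.1487 -0.2836 +0.0180 +0.3904 -0.6589]
moduli |λ_i(T)| = 1.1993, 0.3291, 0.3291, 0.2917, 0.0720, 0.0000.
spectral radius ρ = 1.1993; 1.1993 > 1 ⇒ diverges.

no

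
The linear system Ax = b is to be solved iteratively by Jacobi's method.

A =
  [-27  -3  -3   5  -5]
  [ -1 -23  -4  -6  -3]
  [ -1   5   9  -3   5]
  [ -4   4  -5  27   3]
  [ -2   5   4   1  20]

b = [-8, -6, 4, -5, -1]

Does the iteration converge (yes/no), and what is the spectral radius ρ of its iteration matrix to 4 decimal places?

yes, ρ = 0.5645

A = D + L + U where D = diag(-27, -23, 9, 27, 20).
T_J = -D⁻¹(L+U): T[2,0] = -(-1)/(9) = +0.1111; T[2,2] = 0.
  T[0,:] = [+0.0000, -0.1111, -0.1111, +0.1852, -0.1852]
  T[1,:] = [-0.0435, +0.0000, -0.1739, -0.2609, -0.1304]
  T[2,:] = [+0.1111, -0.5556, +0.0000, +0.3333, -0.5556]
  T[3,:] = [+0.1481, -0.1481, +0.1852, +0.0000, -0.1111]
  T[4,:] = [+0.1000, -0.2500, -0.2000, -0.0500, +0.0000]
moduli |λ_i(T)| = 0.5645, 0.4753, 0.3373, 0.1798, 0.0682.
ρ(T) = max|λ| = 0.5645; 0.5645 < 1, so it converges for any x₀.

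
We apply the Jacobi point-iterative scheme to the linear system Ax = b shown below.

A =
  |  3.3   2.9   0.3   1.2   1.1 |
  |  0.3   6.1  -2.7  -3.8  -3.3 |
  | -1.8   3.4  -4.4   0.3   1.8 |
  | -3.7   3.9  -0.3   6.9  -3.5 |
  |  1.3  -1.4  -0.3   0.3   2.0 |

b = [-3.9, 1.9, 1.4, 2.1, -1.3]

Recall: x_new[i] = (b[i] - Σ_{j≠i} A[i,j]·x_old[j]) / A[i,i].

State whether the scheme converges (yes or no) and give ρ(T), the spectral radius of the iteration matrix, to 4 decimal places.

no, ρ = 1.2266

Diagonal D = diag(3.3, 6.1, -4.4, 6.9, 2); L, U strict lower/upper.
T_J = -D⁻¹(L+U): T[0,3] = -(1.2)/(3.3) = -0.3636; T[0,0] = 0.
  T[0,:] = [+0.0000, -0.8788, -0.0909, -0.3636, -0.3333]
  T[1,:] = [-0.0492, +0.0000, +0.4426, +0.6230, +0.5410]
  T[2,:] = [-0.4091, +0.7727, +0.0000, +0.0682, +0.4091]
  T[3,:] = [+0.5362, -0.5652, +0.0435, +0.0000, +0.5072]
  T[4,:] = [-0.6500, +0.7000, +0.1500, -0.1500, +0.0000]
|eigenvalues of T|: 1.2266, 0.7706, 0.7706, 0.5252, 0.1519.
spectral radius ρ = 1.2266; 1.2266 > 1: divergent.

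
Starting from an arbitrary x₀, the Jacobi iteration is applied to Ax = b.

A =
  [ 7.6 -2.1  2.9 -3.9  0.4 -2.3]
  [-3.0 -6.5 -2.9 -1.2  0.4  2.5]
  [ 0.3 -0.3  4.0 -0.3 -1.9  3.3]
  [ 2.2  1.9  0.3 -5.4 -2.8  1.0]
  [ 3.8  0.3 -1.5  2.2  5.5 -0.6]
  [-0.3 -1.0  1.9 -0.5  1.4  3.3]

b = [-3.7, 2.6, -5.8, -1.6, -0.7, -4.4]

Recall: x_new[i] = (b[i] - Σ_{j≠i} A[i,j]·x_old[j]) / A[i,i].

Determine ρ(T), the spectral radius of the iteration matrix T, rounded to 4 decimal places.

Split A = D + L + U, D = diag(7.6, -6.5, 4, -5.4, 5.5, 3.3).
Jacobi T = -D⁻¹(L+U): T[0,5] = -(-2.3)/(7.6) = +0.3026; T[0,0] = 0.
  T[0,:] = [+0.0000 +0.2763 -0.3816 +0.5132 -0.0526 +0.3026]
  T[1,:] = [-0.4615 +0.0000 -0.4462 -0.1846 +0.0615 +0.3846]
  T[2,:] = [-0.0750 +0.0750 +0.0000 +0.0750 +0.4750 -0.8250]
  T[3,:] = [+0.4074 +0.3519 +0.0556 +0.0000 -0.5185 +0.1852]
  T[4,:] = [-0.6909 -0.0545 +0.2727 -0.4000 +0.0000 +0.1091]
  T[5,:] = [+0.0909 +0.3030 -0.5758 +0.1515 -0.4242 +0.0000]
|eigenvalues of T|: 1.2510, 0.6931, 0.4656, 0.4656, 0.4390, 0.4390.
ρ = 1.2510; 1.2510 > 1 ⇒ diverges.

1.2510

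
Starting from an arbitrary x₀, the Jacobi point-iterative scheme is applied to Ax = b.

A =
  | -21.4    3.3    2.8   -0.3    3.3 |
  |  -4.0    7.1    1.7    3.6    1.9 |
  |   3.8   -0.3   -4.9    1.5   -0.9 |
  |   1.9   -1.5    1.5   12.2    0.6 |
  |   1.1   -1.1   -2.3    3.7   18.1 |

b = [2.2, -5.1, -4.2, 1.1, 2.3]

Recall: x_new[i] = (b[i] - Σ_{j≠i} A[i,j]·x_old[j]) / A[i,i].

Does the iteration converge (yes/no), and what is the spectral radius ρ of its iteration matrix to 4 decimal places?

A = D + L + U where D = diag(-21.4, 7.1, -4.9, 12.2, 18.1).
T_J = -D⁻¹(L+U): T[2,1] = -(-0.3)/(-4.9) = -0.0612; T[2,2] = 0.
  T[0,:] = [+0.0000  +0.1542  +0.1308  -0.0140  +0.1542]
  T[1,:] = [+0.5634  +0.0000  -0.2394  -0.5070  -0.2676]
  T[2,:] = [+0.7755  -0.0612  +0.0000  +0.3061  -0.1837]
  T[3,:] = [-0.1557  +0.1230  -0.1230  +0.0000  -0.0492]
  T[4,:] = [-0.0608  +0.0608  +0.1271  -0.2044  +0.0000]
eigenvalue magnitudes: 0.3990, 0.3123, 0.3123, 0.2913, 0.2913.
ρ = 0.3990; 0.3990 < 1: convergent.

yes, ρ = 0.3990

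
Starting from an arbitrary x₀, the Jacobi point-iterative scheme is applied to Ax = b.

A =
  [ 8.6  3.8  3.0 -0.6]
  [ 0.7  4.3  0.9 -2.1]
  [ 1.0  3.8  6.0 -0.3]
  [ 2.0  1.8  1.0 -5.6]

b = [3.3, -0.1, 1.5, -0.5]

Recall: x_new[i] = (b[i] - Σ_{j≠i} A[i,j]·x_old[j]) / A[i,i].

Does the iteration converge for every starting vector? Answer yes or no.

Write A = D+L+U with D = diag(8.6, 4.3, 6, -5.6).
Jacobi T = -D⁻¹(L+U): T[3,0] = -(2)/(-5.6) = +0.3571; T[3,3] = 0.
  T[0,:] = [+0.0000  -0.4419  -0.3488  +0.0698]
  T[1,:] = [-0.1628  +0.0000  -0.2093  +0.4884]
  T[2,:] = [-0.1667  -0.6333  +0.0000  +0.0500]
  T[3,:] = [+0.3571  +0.3214  +0.1786  +0.0000]
moduli |λ_i(T)| = 0.8574, 0.4346, 0.3130, 0.3130.
ρ(T) = max|λ| = 0.8574; 0.8574 < 1: convergent.

yes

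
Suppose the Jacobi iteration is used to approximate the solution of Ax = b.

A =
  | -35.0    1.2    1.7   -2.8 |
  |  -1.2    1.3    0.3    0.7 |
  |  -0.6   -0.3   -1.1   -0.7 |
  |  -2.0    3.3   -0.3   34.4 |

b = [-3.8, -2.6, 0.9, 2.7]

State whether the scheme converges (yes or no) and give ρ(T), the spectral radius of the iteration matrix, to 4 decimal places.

yes, ρ = 0.4276

Split A = D + L + U, D = diag(-35, 1.3, -1.1, 34.4).
Jacobi T = -D⁻¹(L+U): T[1,0] = -(-1.2)/(1.3) = +0.9231; T[1,1] = 0.
  T[0,:] = [+0.0000  +0.0343  +0.0486  -0.0800]
  T[1,:] = [+0.9231  +0.0000  -0.2308  -0.5385]
  T[2,:] = [-0.5455  -0.2727  +0.0000  -0.6364]
  T[3,:] = [+0.0581  -0.0959  +0.0087  +0.0000]
moduli |λ_i(T)| = 0.4276, 0.3433, 0.2106, 0.2106.
ρ = 0.4276; 0.4276 < 1 ⇒ converges.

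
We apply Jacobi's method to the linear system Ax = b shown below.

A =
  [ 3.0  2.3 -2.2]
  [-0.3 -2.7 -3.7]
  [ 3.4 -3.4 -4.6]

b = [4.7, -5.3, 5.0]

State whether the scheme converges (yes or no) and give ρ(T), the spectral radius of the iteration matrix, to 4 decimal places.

Let D = diag(3, -2.7, -4.6); L, U the strict triangles.
Jacobi T = -D⁻¹(L+U): T[1,2] = -(-3.7)/(-2.7) = -1.3704; T[1,1] = 0.
  T[0,:] = [+0.0000 -0.7667 +0.7333]
  T[1,:] = [-0.1111 +0.0000 -1.3704]
  T[2,:] = [+0.7391 -0.7391 +0.0000]
moduli |λ_i(T)| = 1.4845, 0.7508, 0.7508.
ρ(T) = max|λ| = 1.4845; 1.4845 > 1: divergent.

no, ρ = 1.4845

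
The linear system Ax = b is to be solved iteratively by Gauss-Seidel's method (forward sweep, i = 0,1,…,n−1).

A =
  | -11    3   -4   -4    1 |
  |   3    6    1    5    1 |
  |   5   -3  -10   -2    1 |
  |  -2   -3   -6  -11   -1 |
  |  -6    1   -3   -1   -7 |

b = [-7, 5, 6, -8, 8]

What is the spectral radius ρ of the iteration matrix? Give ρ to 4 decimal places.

0.6327

Let D = diag(-11, 6, -10, -11, -7); L, U the strict triangles.
GS T = -(D+L)⁻¹U: row 0 first, T[0,4] = -(1)/(-11) = +0.0909; later rows by forward substitution.
  T[0,:] = [+0.0000, +0.2727, -0.3636, -0.3636, +0.0909]
  T[1,:] = [+0.0000, -0.1364, +0.0152, -0.6515, -0.2121]
  T[2,:] = [+0.0000, +0.1773, -0.1864, -0.1864, +0.2091]
  T[3,:] = [+0.0000, -0.1091, +0.1636, +0.3455, -0.1636]
  T[4,:] = [+0.0000, -0.3136, +0.3703, +0.2491, -0.1745]
|λ(T)| sorted: 0.6327, 0.2430, 0.2430, 0.0190, 0.0000.
spectral radius ρ = 0.6327; 0.6327 < 1 ⇒ converges.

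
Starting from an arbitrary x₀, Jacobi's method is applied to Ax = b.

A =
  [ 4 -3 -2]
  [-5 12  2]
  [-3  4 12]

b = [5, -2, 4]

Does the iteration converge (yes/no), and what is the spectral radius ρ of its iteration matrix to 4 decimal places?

yes, ρ = 0.7879

Write A = D+L+U with D = diag(4, 12, 12).
T_J = -D⁻¹(L+U): T[2,0] = -(-3)/(12) = +0.2500; T[2,2] = 0.
  T[0,:] = [+0.0000, +0.7500, +0.5000]
  T[1,:] = [+0.4167, +0.0000, -0.1667]
  T[2,:] = [+0.2500, -0.3333, +0.0000]
|λ(T)| sorted: 0.7879, 0.5596, 0.2284.
ρ = 0.7879; 0.7879 < 1: convergent.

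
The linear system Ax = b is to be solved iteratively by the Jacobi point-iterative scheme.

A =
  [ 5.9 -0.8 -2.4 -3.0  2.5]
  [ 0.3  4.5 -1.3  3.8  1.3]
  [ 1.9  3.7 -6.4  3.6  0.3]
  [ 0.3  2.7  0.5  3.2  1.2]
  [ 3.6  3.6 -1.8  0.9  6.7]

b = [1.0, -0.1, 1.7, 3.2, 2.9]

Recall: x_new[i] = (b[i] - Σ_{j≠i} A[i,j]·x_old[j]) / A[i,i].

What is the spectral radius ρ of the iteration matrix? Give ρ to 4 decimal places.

1.2114

Write A = D+L+U with D = diag(5.9, 4.5, -6.4, 3.2, 6.7).
T_J = -D⁻¹(L+U): T[3,4] = -(1.2)/(3.2) = -0.3750; T[3,3] = 0.
  T[0,:] = [+0.0000  +0.1356  +0.4068  +0.5085  -0.4237]
  T[1,:] = [-0.0667  +0.0000  +0.2889  -0.8444  -0.2889]
  T[2,:] = [+0.2969  +0.5781  +0.0000  +0.5625  +0.0469]
  T[3,:] = [-0.0938  -0.8438  -0.1562  +0.0000  -0.3750]
  T[4,:] = [-0.5373  -0.5373  +0.2687  -0.1343  +0.0000]
moduli |λ_i(T)| = 1.2114, 0.8453, 0.6038, 0.2376, 0.0001.
spectral radius ρ = 1.2114; 1.2114 > 1, so it fails to converge.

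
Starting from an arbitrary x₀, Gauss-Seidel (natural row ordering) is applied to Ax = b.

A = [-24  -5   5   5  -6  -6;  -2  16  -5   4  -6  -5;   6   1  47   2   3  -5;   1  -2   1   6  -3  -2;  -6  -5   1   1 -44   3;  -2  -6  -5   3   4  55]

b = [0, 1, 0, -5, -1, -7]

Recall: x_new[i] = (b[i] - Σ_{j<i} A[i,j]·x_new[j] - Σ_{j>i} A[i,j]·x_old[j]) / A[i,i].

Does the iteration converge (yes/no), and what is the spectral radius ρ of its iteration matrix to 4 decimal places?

yes, ρ = 0.2108

Split A = D + L + U, D = diag(-24, 16, 47, 6, -44, 55).
GS T = -(D+L)⁻¹U: row 0 first, T[0,5] = -(-6)/(-24) = -0.2500; later rows by forward substitution.
  T[0,:] = [+0.0000  -0.2083  +0.2083  +0.2083  -0.2500  -0.2500]
  T[1,:] = [+0.0000  -0.0260  +0.3385  -0.2240  +0.3438  +0.2812]
  T[2,:] = [+0.0000  +0.0271  -0.0338  -0.0644  -0.0392  +0.1323]
  T[3,:] = [+0.0000  +0.0215  +0.0838  -0.0986  +0.6628  +0.4467]
  T[4,:] = [+0.0000  +0.0325  -0.0657  -0.0067  +0.0092  +0.0835]
  T[5,:] = [+0.0000  -0.0115  +0.0416  -0.0168  -0.0120  +0.0032]
moduli |λ_i(T)| = 0.2108, 0.1419, 0.1419, 0.0476, 0.0170, 0.0000.
ρ = 0.2108; 0.2108 < 1, so it converges for any x₀.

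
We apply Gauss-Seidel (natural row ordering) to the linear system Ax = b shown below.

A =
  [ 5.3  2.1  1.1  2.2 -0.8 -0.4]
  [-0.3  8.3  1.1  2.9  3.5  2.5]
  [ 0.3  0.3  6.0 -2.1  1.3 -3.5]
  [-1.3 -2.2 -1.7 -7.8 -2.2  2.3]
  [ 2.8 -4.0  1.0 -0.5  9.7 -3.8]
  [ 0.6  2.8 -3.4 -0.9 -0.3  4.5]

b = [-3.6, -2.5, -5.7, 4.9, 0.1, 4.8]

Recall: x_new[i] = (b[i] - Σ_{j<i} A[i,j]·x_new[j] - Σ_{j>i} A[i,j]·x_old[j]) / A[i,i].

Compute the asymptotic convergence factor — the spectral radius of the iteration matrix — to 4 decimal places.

Diagonal D = diag(5.3, 8.3, 6, -7.8, 9.7, 4.5); L, U strict lower/upper.
Gauss-Seidel: T = -(D+L)⁻¹U, row 0 first, T[0,5] = -(-0.4)/(5.3) = +0.0755; later rows by forward substitution.
  T[0,:] = [+0.0000 -0.3962 -0.2075 -0.4151 +0.1509 +0.0755]
  T[1,:] = [+0.0000 -0.0143 -0.1400 -0.3644 -0.4162 -0.2985]
  T[2,:] = [+0.0000 +0.0205 +0.0174 +0.3890 -0.2034 +0.5945]
  T[3,:] = [+0.0000 +0.0656 +0.0703 +0.0872 -0.1455 +0.2369]
  T[4,:] = [+0.0000 +0.1097 +0.0040 -0.0661 -0.2017 +0.1978]
  T[5,:] = [+0.0000 +0.0977 +0.1423 +0.5890 +0.0426 +0.6854]
|eigenvalues of T|: 0.9078, 0.2167, 0.2167, 0.0797, 0.0797, 0.0000.
spectral radius ρ = 0.9078; 0.9078 < 1, so it converges for any x₀.

0.9078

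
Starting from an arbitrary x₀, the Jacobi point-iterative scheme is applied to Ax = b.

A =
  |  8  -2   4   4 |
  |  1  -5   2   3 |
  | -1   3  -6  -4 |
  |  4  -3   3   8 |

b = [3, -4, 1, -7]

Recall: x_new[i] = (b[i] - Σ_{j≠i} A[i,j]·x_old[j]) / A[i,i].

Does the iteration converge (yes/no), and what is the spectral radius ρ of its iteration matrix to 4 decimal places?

no, ρ = 1.2590

Split A = D + L + U, D = diag(8, -5, -6, 8).
T_J = -D⁻¹(L+U): T[2,1] = -(3)/(-6) = +0.5000; T[2,2] = 0.
  T[0,:] = [+0.0000 +0.2500 -0.5000 -0.5000]
  T[1,:] = [+0.2000 +0.0000 +0.4000 +0.6000]
  T[2,:] = [-0.1667 +0.5000 +0.0000 -0.6667]
  T[3,:] = [-0.5000 +0.3750 -0.3750 +0.0000]
|eigenvalues of T|: 1.2590, 0.5000, 0.3838, 0.3838.
ρ(T) = max|λ| = 1.2590; 1.2590 > 1 ⇒ diverges.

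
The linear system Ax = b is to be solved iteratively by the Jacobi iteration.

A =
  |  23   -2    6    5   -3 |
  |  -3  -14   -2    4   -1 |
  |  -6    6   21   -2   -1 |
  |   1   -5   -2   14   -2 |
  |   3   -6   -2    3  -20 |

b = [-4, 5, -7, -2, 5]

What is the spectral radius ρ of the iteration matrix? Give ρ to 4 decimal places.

0.5196

Write A = D+L+U with D = diag(23, -14, 21, 14, -20).
Jacobi T = -D⁻¹(L+U): T[3,2] = -(-2)/(14) = +0.1429; T[3,3] = 0.
  T[0,:] = [+0.0000, +0.0870, -0.2609, -0.2174, +0.1304]
  T[1,:] = [-0.2143, +0.0000, -0.1429, +0.2857, -0.0714]
  T[2,:] = [+0.2857, -0.2857, +0.0000, +0.0952, +0.0476]
  T[3,:] = [-0.0714, +0.3571, +0.1429, +0.0000, +0.1429]
  T[4,:] = [+0.1500, -0.3000, -0.1000, +0.1500, +0.0000]
|roots of det(T-λI)|: 0.5196, 0.2811, 0.2454, 0.2454, 0.0299.
spectral radius ρ = 0.5196; 0.5196 < 1, so it converges for any x₀.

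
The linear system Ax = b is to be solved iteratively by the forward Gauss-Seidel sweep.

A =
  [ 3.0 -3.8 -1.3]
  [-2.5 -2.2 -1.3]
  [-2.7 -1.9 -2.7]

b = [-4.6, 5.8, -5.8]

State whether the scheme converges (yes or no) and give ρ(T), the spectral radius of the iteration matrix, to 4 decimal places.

no, ρ = 1.5832

Diagonal D = diag(3, -2.2, -2.7); L, U strict lower/upper.
T_GS = -(D+L)⁻¹U: row 0 first, T[0,2] = -(-1.3)/(3) = +0.4333; later rows by forward substitution.
  T[0,:] = [+0.0000, +1.2667, +0.4333]
  T[1,:] = [+0.0000, -1.4394, -1.0833]
  T[2,:] = [+0.0000, -0.2538, +0.3290]
|λ(T)| sorted: 1.5832, 0.4728, 0.0000.
ρ = 1.5832; 1.5832 > 1, so it fails to converge.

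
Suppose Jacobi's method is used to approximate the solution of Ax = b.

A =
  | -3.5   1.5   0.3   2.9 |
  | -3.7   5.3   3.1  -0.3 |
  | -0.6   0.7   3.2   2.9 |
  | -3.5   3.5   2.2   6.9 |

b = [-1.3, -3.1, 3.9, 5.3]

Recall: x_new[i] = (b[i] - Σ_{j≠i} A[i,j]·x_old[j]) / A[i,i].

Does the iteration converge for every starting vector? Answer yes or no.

Let D = diag(-3.5, 5.3, 3.2, 6.9); L, U the strict triangles.
Jacobi: T = -D⁻¹(L+U), T[2,3] = -(2.9)/(3.2) = -0.9062; T[2,2] = 0.
  T[0,:] = [+0.0000, +0.4286, +0.0857, +0.8286]
  T[1,:] = [+0.6981, +0.0000, -0.5849, +0.0566]
  T[2,:] = [+0.1875, -0.2188, +0.0000, -0.9062]
  T[3,:] = [+0.5072, -0.5072, -0.3188, +0.0000]
|roots of det(T-λI)|: 1.3065, 0.6224, 0.6224, 0.1727.
spectral radius ρ = 1.3065; 1.3065 > 1 ⇒ diverges.

no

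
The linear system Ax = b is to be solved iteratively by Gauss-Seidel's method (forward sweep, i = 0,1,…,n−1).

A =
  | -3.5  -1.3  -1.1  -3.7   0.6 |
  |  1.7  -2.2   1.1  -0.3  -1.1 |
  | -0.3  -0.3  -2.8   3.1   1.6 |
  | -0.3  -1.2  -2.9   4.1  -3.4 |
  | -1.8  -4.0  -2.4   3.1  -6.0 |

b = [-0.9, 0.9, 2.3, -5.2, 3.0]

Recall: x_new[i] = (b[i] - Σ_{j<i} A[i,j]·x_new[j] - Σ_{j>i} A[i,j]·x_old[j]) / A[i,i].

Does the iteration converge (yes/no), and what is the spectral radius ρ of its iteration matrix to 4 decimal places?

Diagonal D = diag(-3.5, -2.2, -2.8, 4.1, -6); L, U strict lower/upper.
GS T = -(D+L)⁻¹U: row 0 first, T[0,1] = -(-1.3)/(-3.5) = -0.3714; later rows by forward substitution.
  T[0,:] = [+0.0000, -0.3714, -0.3143, -1.0571, +0.1714]
  T[1,:] = [+0.0000, -0.2870, +0.2571, -0.9532, -0.3675]
  T[2,:] = [+0.0000, +0.0705, +0.0061, +1.3225, +0.5924]
  T[3,:] = [+0.0000, -0.0613, +0.0566, +0.5791, +1.1533]
  T[4,:] = [+0.0000, +0.2429, -0.0504, +0.7228, +0.5525]
|eigenvalues of T|: 1.4046, 0.7391, 0.2220, 0.2220, 0.0000.
spectral radius ρ = 1.4046; 1.4046 > 1 ⇒ diverges.

no, ρ = 1.4046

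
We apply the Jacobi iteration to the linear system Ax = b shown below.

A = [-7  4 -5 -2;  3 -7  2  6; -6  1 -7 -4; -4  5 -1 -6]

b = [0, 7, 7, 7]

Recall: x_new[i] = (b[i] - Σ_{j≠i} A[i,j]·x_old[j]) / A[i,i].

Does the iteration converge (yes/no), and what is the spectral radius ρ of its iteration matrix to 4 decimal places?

A = D + L + U where D = diag(-7, -7, -7, -6).
T_J = -D⁻¹(L+U): T[0,2] = -(-5)/(-7) = -0.7143; T[0,0] = 0.
  T[0,:] = [+0.0000, +0.5714, -0.7143, -0.2857]
  T[1,:] = [+0.4286, +0.0000, +0.2857, +0.8571]
  T[2,:] = [-0.8571, +0.1429, +0.0000, -0.5714]
  T[3,:] = [-0.6667, +0.8333, -0.1667, +0.0000]
|roots of det(T-λI)|: 1.5962, 0.8650, 0.8650, 0.0594.
spectral radius ρ = 1.5962; 1.5962 > 1, so it fails to converge.

no, ρ = 1.5962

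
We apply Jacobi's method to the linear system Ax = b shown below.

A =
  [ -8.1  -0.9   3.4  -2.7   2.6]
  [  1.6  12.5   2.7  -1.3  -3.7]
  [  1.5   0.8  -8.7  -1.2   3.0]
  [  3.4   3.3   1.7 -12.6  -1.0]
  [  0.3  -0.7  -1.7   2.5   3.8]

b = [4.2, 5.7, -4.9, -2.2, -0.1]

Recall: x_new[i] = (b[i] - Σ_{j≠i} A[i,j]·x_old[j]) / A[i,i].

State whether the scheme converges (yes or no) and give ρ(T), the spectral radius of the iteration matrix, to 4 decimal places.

yes, ρ = 0.6151

Let D = diag(-8.1, 12.5, -8.7, -12.6, 3.8); L, U the strict triangles.
Jacobi: T = -D⁻¹(L+U), T[0,1] = -(-0.9)/(-8.1) = -0.1111; T[0,0] = 0.
  T[0,:] = [+0.0000 -0.1111 +0.4198 -0.3333 +0.3210]
  T[1,:] = [-0.1280 +0.0000 -0.2160 +0.1040 +0.2960]
  T[2,:] = [+0.1724 +0.0920 +0.0000 -0.1379 +0.3448]
  T[3,:] = [+0.2698 +0.2619 +0.1349 +0.0000 -0.0794]
  T[4,:] = [-0.0789 +0.1842 +0.4474 -0.6579 +0.0000]
|eigenvalues of T|: 0.6151, 0.4843, 0.4843, 0.2351, 0.1841.
spectral radius ρ = 0.6151; 0.6151 < 1: convergent.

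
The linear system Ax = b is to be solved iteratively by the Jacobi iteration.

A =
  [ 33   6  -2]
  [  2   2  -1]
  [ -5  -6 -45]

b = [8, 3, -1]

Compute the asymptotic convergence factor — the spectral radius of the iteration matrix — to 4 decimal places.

0.3933

Split A = D + L + U, D = diag(33, 2, -45).
Jacobi: T = -D⁻¹(L+U), T[0,2] = -(-2)/(33) = +0.0606; T[0,0] = 0.
  T[0,:] = [+0.0000  -0.1818  +0.0606]
  T[1,:] = [-1.0000  +0.0000  +0.5000]
  T[2,:] = [-0.1111  -0.1333  +0.0000]
|roots of det(T-λI)|: 0.3933, 0.2150, 0.2150.
ρ = 0.3933; 0.3933 < 1, so it converges for any x₀.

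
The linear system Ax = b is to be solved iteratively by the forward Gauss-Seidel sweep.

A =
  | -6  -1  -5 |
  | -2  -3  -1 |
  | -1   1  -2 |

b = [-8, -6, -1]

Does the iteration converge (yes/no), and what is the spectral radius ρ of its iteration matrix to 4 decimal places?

Let D = diag(-6, -3, -2); L, U the strict triangles.
Gauss-Seidel: T = -(D+L)⁻¹U, row 0 first, T[0,2] = -(-5)/(-6) = -0.8333; later rows by forward substitution.
  T[0,:] = [+0.0000  -0.1667  -0.8333]
  T[1,:] = [+0.0000  +0.1111  +0.2222]
  T[2,:] = [+0.0000  +0.1389  +0.5278]
eigenvalue magnitudes: 0.5920, 0.0469, 0.0000.
ρ(T) = max|λ| = 0.5920; 0.5920 < 1 ⇒ converges.

yes, ρ = 0.5920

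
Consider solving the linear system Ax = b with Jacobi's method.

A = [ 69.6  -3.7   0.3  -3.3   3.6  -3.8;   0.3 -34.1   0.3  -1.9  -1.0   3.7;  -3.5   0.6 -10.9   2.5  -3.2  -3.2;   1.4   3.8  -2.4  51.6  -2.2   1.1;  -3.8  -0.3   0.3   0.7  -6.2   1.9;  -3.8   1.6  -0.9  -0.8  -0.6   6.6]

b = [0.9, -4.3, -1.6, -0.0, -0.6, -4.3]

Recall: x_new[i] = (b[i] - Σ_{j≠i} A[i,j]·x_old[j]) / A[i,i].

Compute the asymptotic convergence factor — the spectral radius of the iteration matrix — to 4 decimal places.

0.3523

Split A = D + L + U, D = diag(69.6, -34.1, -10.9, 51.6, -6.2, 6.6).
Jacobi: T = -D⁻¹(L+U), T[2,5] = -(-3.2)/(-10.9) = -0.2936; T[2,2] = 0.
  T[0,:] = [+0.0000  +0.0532  -0.0043  +0.0474  -0.0517  +0.0546]
  T[1,:] = [+0.0088  +0.0000  +0.0088  -0.0557  -0.0293  +0.1085]
  T[2,:] = [-0.3211  +0.0550  +0.0000  +0.2294  -0.2936  -0.2936]
  T[3,:] = [-0.0271  -0.0736  +0.0465  +0.0000  +0.0426  -0.0213]
  T[4,:] = [-0.6129  -0.0484  +0.0484  +0.1129  +0.0000  +0.3065]
  T[5,:] = [+0.5758  -0.2424  +0.1364  +0.1212  +0.0909  +0.0000]
|λ(T)| sorted: 0.3523, 0.2766, 0.2766, 0.1892, 0.0671, 0.0671.
ρ(T) = max|λ| = 0.3523; 0.3523 < 1: convergent.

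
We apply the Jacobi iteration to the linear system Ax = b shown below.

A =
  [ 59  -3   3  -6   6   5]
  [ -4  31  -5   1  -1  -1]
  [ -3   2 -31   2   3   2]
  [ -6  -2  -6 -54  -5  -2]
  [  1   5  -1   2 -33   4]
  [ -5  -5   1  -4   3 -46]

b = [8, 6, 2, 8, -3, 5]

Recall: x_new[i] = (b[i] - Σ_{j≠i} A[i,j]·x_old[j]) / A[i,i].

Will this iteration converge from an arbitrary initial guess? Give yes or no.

yes

Diagonal D = diag(59, 31, -31, -54, -33, -46); L, U strict lower/upper.
T_J = -D⁻¹(L+U): T[0,4] = -(6)/(59) = -0.1017; T[0,0] = 0.
  T[0,:] = [+0.0000 +0.0508 -0.0508 +0.1017 -0.1017 -0.0847]
  T[1,:] = [+0.1290 +0.0000 +0.1613 -0.0323 +0.0323 +0.0323]
  T[2,:] = [-0.0968 +0.0645 +0.0000 +0.0645 +0.0968 +0.0645]
  T[3,:] = [-0.1111 -0.0370 -0.1111 +0.0000 -0.0926 -0.0370]
  T[4,:] = [+0.0303 +0.1515 -0.0303 +0.0606 +0.0000 +0.1212]
  T[5,:] = [-0.1087 -0.1087 +0.0217 -0.0870 +0.0652 +0.0000]
|λ(T)| sorted: 0.1861, 0.1341, 0.1341, 0.0789, 0.0789, 0.0237.
ρ = 0.1861; 0.1861 < 1 ⇒ converges.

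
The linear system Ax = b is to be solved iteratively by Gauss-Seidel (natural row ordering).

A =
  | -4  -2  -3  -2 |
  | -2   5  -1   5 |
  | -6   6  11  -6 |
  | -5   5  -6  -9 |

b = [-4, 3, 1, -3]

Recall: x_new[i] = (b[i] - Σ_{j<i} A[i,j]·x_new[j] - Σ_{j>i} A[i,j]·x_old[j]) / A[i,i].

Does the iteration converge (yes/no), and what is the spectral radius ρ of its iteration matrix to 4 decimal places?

no, ρ = 1.2224

Let D = diag(-4, 5, 11, -9); L, U the strict triangles.
Gauss-Seidel: T = -(D+L)⁻¹U, row 0 first, T[0,2] = -(-3)/(-4) = -0.7500; later rows by forward substitution.
  T[0,:] = [+0.0000, -0.5000, -0.7500, -0.5000]
  T[1,:] = [+0.0000, -0.2000, -0.1000, -1.2000]
  T[2,:] = [+0.0000, -0.1636, -0.3545, +0.9273]
  T[3,:] = [+0.0000, +0.2758, +0.5975, -1.0071]
moduli |λ_i(T)| = 1.2224, 0.4011, 0.0618, 0.0000.
ρ = 1.2224; 1.2224 > 1: divergent.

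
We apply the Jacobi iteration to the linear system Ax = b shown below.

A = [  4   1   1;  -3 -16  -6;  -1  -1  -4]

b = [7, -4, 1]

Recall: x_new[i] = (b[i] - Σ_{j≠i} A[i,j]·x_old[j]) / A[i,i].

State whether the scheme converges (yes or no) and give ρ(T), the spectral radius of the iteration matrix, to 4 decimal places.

yes, ρ = 0.5203

Split A = D + L + U, D = diag(4, -16, -4).
Jacobi T = -D⁻¹(L+U): T[2,1] = -(-1)/(-4) = -0.2500; T[2,2] = 0.
  T[0,:] = [+0.0000  -0.2500  -0.2500]
  T[1,:] = [-0.1875  +0.0000  -0.3750]
  T[2,:] = [-0.2500  -0.2500  +0.0000]
|eigenvalues of T|: 0.5203, 0.2703, 0.2500.
spectral radius ρ = 0.5203; 0.5203 < 1 ⇒ converges.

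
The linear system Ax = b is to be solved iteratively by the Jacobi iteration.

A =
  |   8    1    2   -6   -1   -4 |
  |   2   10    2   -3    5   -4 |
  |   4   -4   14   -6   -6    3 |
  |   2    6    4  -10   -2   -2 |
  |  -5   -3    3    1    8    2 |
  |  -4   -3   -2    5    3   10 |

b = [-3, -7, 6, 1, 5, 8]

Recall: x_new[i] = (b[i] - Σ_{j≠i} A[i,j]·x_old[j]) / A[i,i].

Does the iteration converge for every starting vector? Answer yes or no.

no

Write A = D+L+U with D = diag(8, 10, 14, -10, 8, 10).
Jacobi: T = -D⁻¹(L+U), T[3,5] = -(-2)/(-10) = -0.2000; T[3,3] = 0.
  T[0,:] = [+0.0000  -0.1250  -0.2500  +0.7500  +0.1250  +0.5000]
  T[1,:] = [-0.2000  +0.0000  -0.2000  +0.3000  -0.5000  +0.4000]
  T[2,:] = [-0.2857  +0.2857  +0.0000  +0.4286  +0.4286  -0.2143]
  T[3,:] = [+0.2000  +0.6000  +0.4000  +0.0000  -0.2000  -0.2000]
  T[4,:] = [+0.6250  +0.3750  -0.3750  -0.1250  +0.0000  -0.2500]
  T[5,:] = [+0.4000  +0.3000  +0.2000  -0.5000  -0.3000  +0.0000]
moduli |λ_i(T)| = 1.2886, 0.5793, 0.5793, 0.5232, 0.5232, 0.2669.
ρ(T) = max|λ| = 1.2886; 1.2886 > 1, so it fails to converge.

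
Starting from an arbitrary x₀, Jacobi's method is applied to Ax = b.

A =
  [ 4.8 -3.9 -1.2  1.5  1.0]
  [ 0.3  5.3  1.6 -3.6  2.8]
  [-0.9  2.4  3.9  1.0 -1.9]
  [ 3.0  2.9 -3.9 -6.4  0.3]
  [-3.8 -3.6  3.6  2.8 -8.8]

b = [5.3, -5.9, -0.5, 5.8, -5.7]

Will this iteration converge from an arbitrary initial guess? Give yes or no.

no

Let D = diag(4.8, 5.3, 3.9, -6.4, -8.8); L, U the strict triangles.
T_J = -D⁻¹(L+U): T[0,1] = -(-3.9)/(4.8) = +0.8125; T[0,0] = 0.
  T[0,:] = [+0.0000  +0.8125  +0.2500  -0.3125  -0.2083]
  T[1,:] = [-0.0566  +0.0000  -0.3019  +0.6792  -0.5283]
  T[2,:] = [+0.2308  -0.6154  +0.0000  -0.2564  +0.4872]
  T[3,:] = [+0.4688  +0.4531  -0.6094  +0.0000  +0.0469]
  T[4,:] = [-0.4318  -0.4091  +0.4091  +0.3182  +0.0000]
|eigenvalues of T|: 1.1743, 0.8808, 0.8808, 0.2079, 0.0978.
ρ(T) = max|λ| = 1.1743; 1.1743 > 1 ⇒ diverges.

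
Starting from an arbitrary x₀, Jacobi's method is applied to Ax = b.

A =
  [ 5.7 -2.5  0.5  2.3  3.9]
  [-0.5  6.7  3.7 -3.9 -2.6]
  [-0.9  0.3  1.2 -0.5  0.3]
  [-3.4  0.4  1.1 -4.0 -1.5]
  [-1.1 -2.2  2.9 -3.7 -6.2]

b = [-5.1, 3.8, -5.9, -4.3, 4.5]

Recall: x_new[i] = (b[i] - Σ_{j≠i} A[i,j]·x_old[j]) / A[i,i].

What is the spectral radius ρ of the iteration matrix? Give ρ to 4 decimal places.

Write A = D+L+U with D = diag(5.7, 6.7, 1.2, -4, -6.2).
Jacobi T = -D⁻¹(L+U): T[1,2] = -(3.7)/(6.7) = -0.5522; T[1,1] = 0.
  T[0,:] = [+0.0000 +0.4386 -0.0877 -0.4035 -0.6842]
  T[1,:] = [+0.0746 +0.0000 -0.5522 +0.5821 +0.3881]
  T[2,:] = [+0.7500 -0.2500 +0.0000 +0.4167 -0.2500]
  T[3,:] = [-0.8500 +0.1000 +0.2750 +0.0000 -0.3750]
  T[4,:] = [-0.1774 -0.3548 +0.4677 -0.5968 +0.0000]
|eigenvalues of T|: 1.3346, 0.8976, 0.8976, 0.5501, 0.1745.
spectral radius ρ = 1.3346; 1.3346 > 1: divergent.

1.3346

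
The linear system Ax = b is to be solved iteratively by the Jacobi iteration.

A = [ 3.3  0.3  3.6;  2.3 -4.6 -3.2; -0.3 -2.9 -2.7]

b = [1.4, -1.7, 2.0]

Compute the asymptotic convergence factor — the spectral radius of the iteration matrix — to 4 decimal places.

Let D = diag(3.3, -4.6, -2.7); L, U the strict triangles.
Jacobi T = -D⁻¹(L+U): T[0,2] = -(3.6)/(3.3) = -1.0909; T[0,0] = 0.
  T[0,:] = [+0.0000 -0.0909 -1.0909]
  T[1,:] = [+0.5000 +0.0000 -0.6957]
  T[2,:] = [-0.1111 -1.0741 +0.0000]
|eigenvalues of T|: 1.1514, 0.7090, 0.7090.
spectral radius ρ = 1.1514; 1.1514 > 1 ⇒ diverges.

1.1514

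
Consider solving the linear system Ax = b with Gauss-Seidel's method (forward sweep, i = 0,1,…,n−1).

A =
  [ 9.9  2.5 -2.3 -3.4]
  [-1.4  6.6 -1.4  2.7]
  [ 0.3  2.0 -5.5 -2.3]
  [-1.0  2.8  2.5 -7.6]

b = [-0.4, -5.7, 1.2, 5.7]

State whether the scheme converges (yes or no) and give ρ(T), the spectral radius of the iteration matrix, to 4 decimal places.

Write A = D+L+U with D = diag(9.9, 6.6, -5.5, -7.6).
Gauss-Seidel: T = -(D+L)⁻¹U, row 0 first, T[0,1] = -(2.5)/(9.9) = -0.2525; later rows by forward substitution.
  T[0,:] = [+0.0000  -0.2525  +0.2323  +0.3434]
  T[1,:] = [+0.0000  -0.0536  +0.2614  -0.3362]
  T[2,:] = [+0.0000  -0.0333  +0.1077  -0.5217]
  T[3,:] = [+0.0000  +0.0026  +0.1012  -0.3407]
moduli |λ_i(T)| = 0.1637, 0.1342, 0.1342, 0.0000.
spectral radius ρ = 0.1637; 0.1637 < 1, so it converges for any x₀.

yes, ρ = 0.1637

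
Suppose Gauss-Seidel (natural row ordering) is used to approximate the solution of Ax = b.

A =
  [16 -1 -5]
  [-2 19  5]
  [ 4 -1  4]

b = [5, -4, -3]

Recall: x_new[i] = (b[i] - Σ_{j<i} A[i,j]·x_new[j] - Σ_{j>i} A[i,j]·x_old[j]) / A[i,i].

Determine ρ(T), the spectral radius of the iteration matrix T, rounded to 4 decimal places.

Diagonal D = diag(16, 19, 4); L, U strict lower/upper.
GS T = -(D+L)⁻¹U: row 0 first, T[0,2] = -(-5)/(16) = +0.3125; later rows by forward substitution.
  T[0,:] = [+0.0000  +0.0625  +0.3125]
  T[1,:] = [+0.0000  +0.0066  -0.2303]
  T[2,:] = [+0.0000  -0.0609  -0.3701]
|eigenvalues of T|: 0.4042, 0.0407, 0.0000.
spectral radius ρ = 0.4042; 0.4042 < 1: convergent.

0.4042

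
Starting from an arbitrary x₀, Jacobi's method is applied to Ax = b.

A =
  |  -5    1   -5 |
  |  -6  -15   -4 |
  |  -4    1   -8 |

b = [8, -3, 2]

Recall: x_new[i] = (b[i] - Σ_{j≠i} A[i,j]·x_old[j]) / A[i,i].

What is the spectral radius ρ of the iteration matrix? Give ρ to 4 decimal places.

A = D + L + U where D = diag(-5, -15, -8).
Jacobi: T = -D⁻¹(L+U), T[1,2] = -(-4)/(-15) = -0.2667; T[1,1] = 0.
  T[0,:] = [+0.0000  +0.2000  -1.0000]
  T[1,:] = [-0.4000  +0.0000  -0.2667]
  T[2,:] = [-0.5000  +0.1250  +0.0000]
|roots of det(T-λI)|: 0.7040, 0.4744, 0.2296.
ρ(T) = max|λ| = 0.7040; 0.7040 < 1, so it converges for any x₀.

0.7040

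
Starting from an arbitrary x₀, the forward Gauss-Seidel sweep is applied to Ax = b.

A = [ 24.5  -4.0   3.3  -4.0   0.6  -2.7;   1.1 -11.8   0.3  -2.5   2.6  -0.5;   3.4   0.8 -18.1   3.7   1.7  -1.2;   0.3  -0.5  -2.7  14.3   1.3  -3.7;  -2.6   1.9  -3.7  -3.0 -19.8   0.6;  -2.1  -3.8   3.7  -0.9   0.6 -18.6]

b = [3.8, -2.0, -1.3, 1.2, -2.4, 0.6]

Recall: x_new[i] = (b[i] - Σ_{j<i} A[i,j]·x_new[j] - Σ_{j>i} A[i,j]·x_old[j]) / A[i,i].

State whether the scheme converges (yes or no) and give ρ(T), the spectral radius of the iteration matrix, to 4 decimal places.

Diagonal D = diag(24.5, -11.8, -18.1, 14.3, -19.8, -18.6); L, U strict lower/upper.
GS T = -(D+L)⁻¹U: row 0 first, T[0,5] = -(-2.7)/(24.5) = +0.1102; later rows by forward substitution.
  T[0,:] = [+0.0000  +0.1633  -0.1347  +0.1633  -0.0245  +0.1102]
  T[1,:] = [+0.0000  +0.0152  +0.0129  -0.1966  +0.2181  -0.0321]
  T[2,:] = [+0.0000  +0.0313  -0.0247  +0.2264  +0.0990  -0.0470]
  T[3,:] = [+0.0000  +0.0030  -0.0014  +0.0324  -0.0641  +0.2464]
  T[4,:] = [+0.0000  -0.0263  +0.0238  -0.0875  +0.0154  -0.0158]
  T[5,:] = [+0.0000  -0.0163  +0.0085  +0.0624  -0.0185  -0.0277]
|eigenvalues of T|: 0.1675, 0.0772, 0.0659, 0.0176, 0.0176, 0.0000.
ρ(T) = max|λ| = 0.1675; 0.1675 < 1, so it converges for any x₀.

yes, ρ = 0.1675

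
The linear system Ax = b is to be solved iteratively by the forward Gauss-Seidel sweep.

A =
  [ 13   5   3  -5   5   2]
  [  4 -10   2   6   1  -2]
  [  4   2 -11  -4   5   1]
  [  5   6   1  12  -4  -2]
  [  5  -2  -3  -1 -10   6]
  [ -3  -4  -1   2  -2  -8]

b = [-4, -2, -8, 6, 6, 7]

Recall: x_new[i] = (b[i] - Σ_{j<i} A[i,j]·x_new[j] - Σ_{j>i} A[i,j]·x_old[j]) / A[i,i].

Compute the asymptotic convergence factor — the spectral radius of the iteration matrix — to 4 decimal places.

A = D + L + U where D = diag(13, -10, -11, 12, -10, -8).
GS T = -(D+L)⁻¹U: row 0 first, T[0,4] = -(5)/(13) = -0.3846; later rows by forward substitution.
  T[0,:] = [+0.0000, -0.3846, -0.2308, +0.3846, -0.3846, -0.1538]
  T[1,:] = [+0.0000, -0.1538, +0.1077, +0.7538, -0.0538, -0.2615]
  T[2,:] = [+0.0000, -0.1678, -0.0643, -0.0867, +0.3049, -0.0126]
  T[3,:] = [+0.0000, +0.2512, +0.0477, -0.5300, +0.4951, +0.3626]
  T[4,:] = [+0.0000, -0.1363, -0.1224, +0.1205, -0.3225, +0.5429]
  T[5,:] = [+0.0000, +0.3390, +0.0832, -0.6729, +0.3374, +0.1450]
eigenvalue magnitudes: 0.9242, 0.4269, 0.4269, 0.1116, 0.1116, 0.0000.
ρ(T) = max|λ| = 0.9242; 0.9242 < 1, so it converges for any x₀.

0.9242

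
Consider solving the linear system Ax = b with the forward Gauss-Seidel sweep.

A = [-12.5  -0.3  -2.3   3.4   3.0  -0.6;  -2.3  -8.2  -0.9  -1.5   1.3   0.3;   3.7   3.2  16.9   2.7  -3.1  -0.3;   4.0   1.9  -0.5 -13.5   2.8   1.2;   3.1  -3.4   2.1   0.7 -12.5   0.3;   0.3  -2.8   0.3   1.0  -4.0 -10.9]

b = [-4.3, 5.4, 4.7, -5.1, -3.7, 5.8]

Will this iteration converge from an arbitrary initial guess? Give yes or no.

yes

Split A = D + L + U, D = diag(-12.5, -8.2, 16.9, -13.5, -12.5, -10.9).
GS T = -(D+L)⁻¹U: row 0 first, T[0,5] = -(-0.6)/(-12.5) = -0.0480; later rows by forward substitution.
  T[0,:] = [+0.0000 -0.0240 -0.1840 +0.2720 +0.2400 -0.0480]
  T[1,:] = [+0.0000 +0.0067 -0.0581 -0.2592 +0.0912 +0.0500]
  T[2,:] = [+0.0000 +0.0040 +0.0513 -0.1702 +0.1136 +0.0188]
  T[3,:] = [+0.0000 -0.0063 -0.0646 +0.0504 +0.2871 +0.0810]
  T[4,:] = [+0.0000 -0.0075 -0.0248 +0.1122 +0.0699 +0.0062]
  T[5,:] = [+0.0000 -0.0001 +0.0145 +0.0328 -0.0130 -0.0085]
eigenvalue magnitudes: 0.2717, 0.1482, 0.0484, 0.0054, 0.0054, 0.0000.
ρ = 0.2717; 0.2717 < 1: convergent.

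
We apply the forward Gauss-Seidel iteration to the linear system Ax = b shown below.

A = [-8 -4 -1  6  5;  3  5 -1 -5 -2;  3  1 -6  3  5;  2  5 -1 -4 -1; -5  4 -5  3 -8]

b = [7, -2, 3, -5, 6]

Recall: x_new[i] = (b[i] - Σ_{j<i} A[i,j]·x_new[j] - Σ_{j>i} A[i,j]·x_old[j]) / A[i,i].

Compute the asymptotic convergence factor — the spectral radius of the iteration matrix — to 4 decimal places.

1.5126

Diagonal D = diag(-8, 5, -6, -4, -8); L, U strict lower/upper.
GS T = -(D+L)⁻¹U: row 0 first, T[0,4] = -(5)/(-8) = +0.6250; later rows by forward substitution.
  T[0,:] = [+0.0000 -0.5000 -0.1250 +0.7500 +0.6250]
  T[1,:] = [+0.0000 +0.3000 +0.2750 +0.5500 +0.0250]
  T[2,:] = [+0.0000 -0.2000 -0.0167 +0.9667 +1.1500]
  T[3,:] = [+0.0000 +0.1750 +0.2854 +0.8208 -0.1937]
  T[4,:] = [+0.0000 +0.6531 +0.3331 -0.4901 -1.1695]
|roots of det(T-λI)|: 1.5126, 1.1769, 0.2857, 0.0154, 0.0000.
ρ = 1.5126; 1.5126 > 1 ⇒ diverges.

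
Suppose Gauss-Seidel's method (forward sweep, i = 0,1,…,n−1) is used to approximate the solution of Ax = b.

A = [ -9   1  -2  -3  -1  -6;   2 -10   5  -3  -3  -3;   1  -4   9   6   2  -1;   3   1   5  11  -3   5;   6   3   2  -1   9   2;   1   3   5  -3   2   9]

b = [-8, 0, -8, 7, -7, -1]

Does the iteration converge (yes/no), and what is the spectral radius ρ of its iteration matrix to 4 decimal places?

Let D = diag(-9, -10, 9, 11, 9, 9); L, U the strict triangles.
T_GS = -(D+L)⁻¹U: row 0 first, T[0,1] = -(1)/(-9) = +0.1111; later rows by forward substitution.
  T[0,:] = [+0.0000, +0.1111, -0.2222, -0.3333, -0.1111, -0.6667]
  T[1,:] = [+0.0000, +0.0222, +0.4556, -0.3667, -0.3222, -0.4333]
  T[2,:] = [+0.0000, -0.0025, +0.2272, -0.7926, -0.3531, -0.0074]
  T[3,:] = [+0.0000, -0.0312, -0.0841, +0.4845, +0.4928, -0.2300]
  T[4,:] = [+0.0000, -0.0844, -0.0635, +0.5744, +0.3147, +0.3428]
  T[5,:] = [+0.0000, -0.0100, -0.2673, +0.6334, +0.4103, +0.0698]
eigenvalue magnitudes: 1.1414, 0.3052, 0.3052, 0.2349, 0.0100, 0.0000.
ρ(T) = max|λ| = 1.1414; 1.1414 > 1, so it fails to converge.

no, ρ = 1.1414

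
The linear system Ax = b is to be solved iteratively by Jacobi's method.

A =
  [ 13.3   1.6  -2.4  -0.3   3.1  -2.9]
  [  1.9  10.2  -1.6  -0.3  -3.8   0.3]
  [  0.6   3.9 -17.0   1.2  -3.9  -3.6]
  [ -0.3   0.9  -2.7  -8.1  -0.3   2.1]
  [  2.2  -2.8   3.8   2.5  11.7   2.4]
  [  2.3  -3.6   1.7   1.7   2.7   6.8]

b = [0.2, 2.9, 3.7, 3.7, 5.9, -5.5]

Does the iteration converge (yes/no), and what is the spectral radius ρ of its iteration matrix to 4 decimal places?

yes, ρ = 0.7182

Write A = D+L+U with D = diag(13.3, 10.2, -17, -8.1, 11.7, 6.8).
Jacobi T = -D⁻¹(L+U): T[0,1] = -(1.6)/(13.3) = -0.1203; T[0,0] = 0.
  T[0,:] = [+0.0000  -0.1203  +0.1805  +0.0226  -0.2331  +0.2180]
  T[1,:] = [-0.1863  +0.0000  +0.1569  +0.0294  +0.3725  -0.0294]
  T[2,:] = [+0.0353  +0.2294  +0.0000  +0.0706  -0.2294  -0.2118]
  T[3,:] = [-0.0370  +0.1111  -0.3333  +0.0000  -0.0370  +0.2593]
  T[4,:] = [-0.1880  +0.2393  -0.3248  -0.2137  +0.0000  -0.2051]
  T[5,:] = [-0.3382  +0.5294  -0.2500  -0.2500  -0.3971  +0.0000]
|roots of det(T-λI)|: 0.7182, 0.3837, 0.3837, 0.2912, 0.2912, 0.0711.
ρ(T) = max|λ| = 0.7182; 0.7182 < 1 ⇒ converges.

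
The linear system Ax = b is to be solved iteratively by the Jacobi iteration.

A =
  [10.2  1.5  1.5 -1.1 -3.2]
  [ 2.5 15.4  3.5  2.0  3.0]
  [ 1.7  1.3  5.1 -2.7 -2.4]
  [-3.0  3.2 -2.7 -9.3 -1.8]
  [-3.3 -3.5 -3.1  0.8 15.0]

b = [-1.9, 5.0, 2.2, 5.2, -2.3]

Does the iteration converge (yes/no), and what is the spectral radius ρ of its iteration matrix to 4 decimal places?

yes, ρ = 0.5499

Split A = D + L + U, D = diag(10.2, 15.4, 5.1, -9.3, 15).
T_J = -D⁻¹(L+U): T[3,1] = -(3.2)/(-9.3) = +0.3441; T[3,3] = 0.
  T[0,:] = [+0.0000, -0.1471, -0.1471, +0.1078, +0.3137]
  T[1,:] = [-0.1623, +0.0000, -0.2273, -0.1299, -0.1948]
  T[2,:] = [-0.3333, -0.2549, +0.0000, +0.5294, +0.4706]
  T[3,:] = [-0.3226, +0.3441, -0.2903, +0.0000, -0.1935]
  T[4,:] = [+0.2200, +0.2333, +0.2067, -0.0533, +0.0000]
|λ(T)| sorted: 0.5499, 0.4430, 0.4430, 0.1968, 0.0239.
ρ = 0.5499; 0.5499 < 1: convergent.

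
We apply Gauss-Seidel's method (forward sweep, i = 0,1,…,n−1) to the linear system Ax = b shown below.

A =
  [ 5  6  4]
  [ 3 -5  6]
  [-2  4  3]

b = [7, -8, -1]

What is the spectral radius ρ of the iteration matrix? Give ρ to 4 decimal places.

1.6212

Write A = D+L+U with D = diag(5, -5, 3).
GS T = -(D+L)⁻¹U: row 0 first, T[0,2] = -(4)/(5) = -0.8000; later rows by forward substitution.
  T[0,:] = [+0.0000, -1.2000, -0.8000]
  T[1,:] = [+0.0000, -0.7200, +0.7200]
  T[2,:] = [+0.0000, +0.1600, -1.4933]
|eigenvalues of T|: 1.6212, 0.5922, 0.0000.
ρ = 1.6212; 1.6212 > 1: divergent.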